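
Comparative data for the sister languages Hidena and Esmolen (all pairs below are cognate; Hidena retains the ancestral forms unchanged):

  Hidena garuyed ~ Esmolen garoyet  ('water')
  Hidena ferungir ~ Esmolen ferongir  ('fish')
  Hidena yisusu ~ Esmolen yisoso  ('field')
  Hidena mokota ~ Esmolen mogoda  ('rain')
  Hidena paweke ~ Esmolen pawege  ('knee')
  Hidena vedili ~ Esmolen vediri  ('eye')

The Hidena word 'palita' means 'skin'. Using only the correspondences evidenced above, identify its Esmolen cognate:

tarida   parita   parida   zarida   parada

vedili ~ vediri — Hidena l corresponds to Esmolen r between vowels (before a front vowel).
mokota ~ mogoda — Hidena t corresponds to Esmolen d between vowels (before a back vowel).
Applying these to Hidena 'palita':
  palita → parita   (l→r between vowels (before a front vowel))
  parita → parida   (t→d between vowels (before a back vowel))
So the Esmolen cognate is 'parida'.

parida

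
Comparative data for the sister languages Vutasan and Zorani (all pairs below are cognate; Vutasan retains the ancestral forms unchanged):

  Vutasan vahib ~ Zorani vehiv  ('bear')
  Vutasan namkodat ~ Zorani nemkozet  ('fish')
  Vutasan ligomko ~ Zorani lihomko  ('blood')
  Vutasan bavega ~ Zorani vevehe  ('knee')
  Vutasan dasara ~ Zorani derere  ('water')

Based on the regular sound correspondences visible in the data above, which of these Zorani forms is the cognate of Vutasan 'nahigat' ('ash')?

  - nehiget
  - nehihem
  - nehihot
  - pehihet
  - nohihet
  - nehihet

nehihet

vahib ~ vehiv, namkodat ~ nemkozet — Vutasan a corresponds to Zorani e after a consonant, before a consonant other than r, m, n, p, b, f, v.
bavega ~ vevehe — Vutasan g corresponds to Zorani h between vowels (before a back vowel).
Applying these to Vutasan 'nahigat':
  nahigat → nehigat   (a→e after a consonant, before a consonant other than r, m, n, p, b, f, v)
  nehigat → nehihat   (g→h between vowels (before a back vowel))
  nehihat → nehihet   (a→e after a consonant, before a consonant other than r, m, n, p, b, f, v)
So the Zorani cognate is 'nehihet'.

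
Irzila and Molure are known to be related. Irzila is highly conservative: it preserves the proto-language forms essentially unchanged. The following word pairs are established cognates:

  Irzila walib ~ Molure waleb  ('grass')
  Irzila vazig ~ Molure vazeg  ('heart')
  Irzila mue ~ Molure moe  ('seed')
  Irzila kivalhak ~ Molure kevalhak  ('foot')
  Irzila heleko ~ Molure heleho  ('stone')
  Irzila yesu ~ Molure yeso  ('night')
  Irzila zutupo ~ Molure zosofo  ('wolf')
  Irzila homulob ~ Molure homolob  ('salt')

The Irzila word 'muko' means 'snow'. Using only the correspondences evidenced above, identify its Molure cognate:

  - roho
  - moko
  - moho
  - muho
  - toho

moho

zutupo ~ zosofo, homulob ~ homolob — Irzila u corresponds to Molure o after a consonant, before a consonant other than r, m, n, p, b, f, v.
heleko ~ heleho — Irzila k corresponds to Molure h between vowels (before a back vowel).
Applying these to Irzila 'muko':
  muko → moko   (u→o after a consonant, before a consonant other than r, m, n, p, b, f, v)
  moko → moho   (k→h between vowels (before a back vowel))
So the Molure cognate is 'moho'.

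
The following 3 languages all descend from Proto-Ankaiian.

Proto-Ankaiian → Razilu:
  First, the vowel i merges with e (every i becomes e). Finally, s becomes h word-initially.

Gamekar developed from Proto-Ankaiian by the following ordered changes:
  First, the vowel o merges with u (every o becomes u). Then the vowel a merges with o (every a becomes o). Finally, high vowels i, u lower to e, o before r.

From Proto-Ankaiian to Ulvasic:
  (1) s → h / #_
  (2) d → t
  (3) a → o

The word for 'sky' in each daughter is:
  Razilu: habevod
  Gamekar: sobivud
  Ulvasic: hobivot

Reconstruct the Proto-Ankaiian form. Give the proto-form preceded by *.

Position 7: Razilu has d, Gamekar has d, Ulvasic has t. Razilu preserves d here (none of its changes turn any other segment into d), so the proto-segment is *d.
Position 4: Razilu has e, Gamekar has i, Ulvasic has i. Gamekar preserves i here (none of its changes turn any other segment into i), so the proto-segment is *i.
Position 2: Razilu has a, Gamekar has o, Ulvasic has o. Razilu preserves a here (none of its changes turn any other segment into a), so the proto-segment is *a.
Verify the candidate proto-form against each daughter:
Razilu: *sabivod
  sabivod → sabevod   [vowel merger]
  sabevod → habevod   [debuccalisation]
  giving Razilu habevod.
Gamekar: *sabivod
  sabivod → sabivud   [vowel merger]
  sabivud → sobivud   [vowel merger]
  sobivud (rule 3 does not apply)
  giving Gamekar sobivud.
Ulvasic: *sabivod > habivod > habivot > hobivot  (by debuccalisation, unconditioned shift, vowel merger)
*sabivod is the unique common source.

*sabivod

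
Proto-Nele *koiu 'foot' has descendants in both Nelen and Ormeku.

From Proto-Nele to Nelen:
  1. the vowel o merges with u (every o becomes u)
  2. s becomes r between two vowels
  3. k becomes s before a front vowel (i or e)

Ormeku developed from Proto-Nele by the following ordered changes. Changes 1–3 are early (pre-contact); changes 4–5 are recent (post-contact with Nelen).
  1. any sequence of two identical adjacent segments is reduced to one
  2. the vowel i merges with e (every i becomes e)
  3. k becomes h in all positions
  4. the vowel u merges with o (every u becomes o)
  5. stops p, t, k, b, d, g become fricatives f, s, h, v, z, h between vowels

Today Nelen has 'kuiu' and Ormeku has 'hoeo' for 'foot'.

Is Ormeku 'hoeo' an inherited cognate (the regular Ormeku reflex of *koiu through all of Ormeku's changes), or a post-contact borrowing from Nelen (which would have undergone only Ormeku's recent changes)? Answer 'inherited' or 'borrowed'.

inherited

If inherited, *koiu would pass through all of Ormeku's changes:
Ormeku: start from *koiu.
  rule 1: no change — koiu
  rule 2 (vowel merger): koiu → koeu
  rule 3 (unconditioned shift): koeu → hoeu
  rule 4 (vowel merger): hoeu → hoeo
  rule 5: no change — hoeo
  ⇒ Ormeku hoeo
If borrowed from Nelen 'kuiu' after the early changes, it would undergo only the recent ones:
  rule 4 (vowel merger): kuiu → koio
  rule 5 (intervocalic lenition): no change (koio)
  ⇒ as a loan: koio
Ormeku 'hoeo' matches the inherited outcome exactly, so it is an inherited cognate, not a loan.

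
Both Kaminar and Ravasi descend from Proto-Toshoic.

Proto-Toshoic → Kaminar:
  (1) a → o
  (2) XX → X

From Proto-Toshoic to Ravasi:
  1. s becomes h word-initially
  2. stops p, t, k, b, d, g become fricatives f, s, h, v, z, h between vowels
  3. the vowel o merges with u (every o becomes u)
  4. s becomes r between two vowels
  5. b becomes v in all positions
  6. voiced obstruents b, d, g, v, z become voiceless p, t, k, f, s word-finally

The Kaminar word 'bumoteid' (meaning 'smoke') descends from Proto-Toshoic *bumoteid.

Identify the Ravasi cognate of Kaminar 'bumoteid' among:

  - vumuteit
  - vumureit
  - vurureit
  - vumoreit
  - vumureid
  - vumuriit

Ravasi: *bumoteid
  bumoteid (rule 1 does not apply)
  bumoteid → bumoseid   [intervocalic lenition]
  bumoseid → bumuseid   [vowel merger]
  bumuseid → bumureid   [rhotacism]
  bumureid → vumureid   [unconditioned shift]
  vumureid → vumureit   [final devoicing]
  giving Ravasi vumureit.
Among the options, 'vumureit' alone shows every Ravasi change applied in order.

vumureit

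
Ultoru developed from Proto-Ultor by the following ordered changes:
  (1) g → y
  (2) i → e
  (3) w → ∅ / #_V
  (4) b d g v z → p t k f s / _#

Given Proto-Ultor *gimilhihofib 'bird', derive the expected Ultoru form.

yemelhehofep

Ultoru: *gimilhihofib > yimilhihofib > yemelhehofeb > yemelhehofep  (by unconditioned shift, vowel merger, final devoicing)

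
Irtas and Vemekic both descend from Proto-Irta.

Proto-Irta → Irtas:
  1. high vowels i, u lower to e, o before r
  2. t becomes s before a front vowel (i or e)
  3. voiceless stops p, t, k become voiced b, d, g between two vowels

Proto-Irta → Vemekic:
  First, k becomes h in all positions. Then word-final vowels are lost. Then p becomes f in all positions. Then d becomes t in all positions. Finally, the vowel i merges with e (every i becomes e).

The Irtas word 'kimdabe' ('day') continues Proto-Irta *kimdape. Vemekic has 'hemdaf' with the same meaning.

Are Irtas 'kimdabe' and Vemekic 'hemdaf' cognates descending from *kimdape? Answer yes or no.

Derive the expected Vemekic reflex of *kimdape:
Vemekic: *kimdape
  kimdape → himdape   [unconditioned shift]
  himdape → himdap   [apocope]
  himdap → himdaf   [unconditioned shift]
  himdaf → himtaf   [unconditioned shift]
  himtaf → hemtaf   [vowel merger]
  giving Vemekic hemtaf.
The regular Vemekic reflex would be 'hemtaf', but the attested form is 'hemdaf'. The correspondence is irregular, so they are not cognates (the Vemekic form has a different source).

no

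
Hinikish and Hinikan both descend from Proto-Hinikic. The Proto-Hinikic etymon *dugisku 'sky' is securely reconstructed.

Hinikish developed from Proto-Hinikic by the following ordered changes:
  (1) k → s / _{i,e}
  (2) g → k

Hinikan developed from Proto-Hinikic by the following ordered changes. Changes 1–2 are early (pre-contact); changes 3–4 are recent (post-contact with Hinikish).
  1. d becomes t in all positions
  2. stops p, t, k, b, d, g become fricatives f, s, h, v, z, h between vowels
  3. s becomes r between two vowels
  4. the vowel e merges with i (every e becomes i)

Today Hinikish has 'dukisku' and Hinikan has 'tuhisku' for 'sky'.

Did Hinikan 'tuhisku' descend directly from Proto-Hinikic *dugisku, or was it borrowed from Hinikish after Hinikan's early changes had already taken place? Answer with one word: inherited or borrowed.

If inherited, *dugisku would pass through all of Hinikan's changes:
Hinikan: *dugisku > tugisku > tuhisku  (by unconditioned shift, intervocalic lenition)
If borrowed from Hinikish 'dukisku' after the early changes, it would undergo only the recent ones:
  rule 3 (rhotacism): no change (dukisku)
  rule 4 (vowel merger): no change (dukisku)
  ⇒ as a loan: dukisku
Hinikan 'tuhisku' matches the inherited outcome exactly, so it is an inherited cognate, not a loan.

inherited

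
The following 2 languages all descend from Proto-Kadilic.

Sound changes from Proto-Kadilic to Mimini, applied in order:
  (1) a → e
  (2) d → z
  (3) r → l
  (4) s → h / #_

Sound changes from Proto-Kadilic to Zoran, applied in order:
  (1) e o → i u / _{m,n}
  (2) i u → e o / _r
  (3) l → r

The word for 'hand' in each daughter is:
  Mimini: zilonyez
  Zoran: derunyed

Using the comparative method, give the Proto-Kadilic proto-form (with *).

Position 1: Mimini has z, Zoran has d. Zoran preserves d here (none of its changes turn any other segment into d), so the proto-segment is *d.
Position 4: Mimini has o, Zoran has u. Mimini preserves o here (none of its changes turn any other segment into o), so the proto-segment is *o.
Position 3: Mimini has l, Zoran has r. Taking the neighbouring segments as reconstructed: Mimini l could go back to *l or *r; Zoran r can only go back to *r — the one source consistent with every daughter is *r.
Continuing position by position gives *dironyed; check it forward:
Mimini: start from *dironyed.
  rule 1: no change — dironyed
  rule 2 (unconditioned shift): dironyed → zironyez
  rule 3 (unconditioned shift): zironyez → zilonyez
  rule 4: no change — zilonyez
  ⇒ Mimini zilonyez
Zoran: *dironyed
  dironyed → dirunyed   [pre-nasal raising]
  dirunyed → derunyed   [pre-rhotic lowering]
  derunyed (rule 3 does not apply)
  giving Zoran derunyed.
*dironyed is the unique common source.

*dironyed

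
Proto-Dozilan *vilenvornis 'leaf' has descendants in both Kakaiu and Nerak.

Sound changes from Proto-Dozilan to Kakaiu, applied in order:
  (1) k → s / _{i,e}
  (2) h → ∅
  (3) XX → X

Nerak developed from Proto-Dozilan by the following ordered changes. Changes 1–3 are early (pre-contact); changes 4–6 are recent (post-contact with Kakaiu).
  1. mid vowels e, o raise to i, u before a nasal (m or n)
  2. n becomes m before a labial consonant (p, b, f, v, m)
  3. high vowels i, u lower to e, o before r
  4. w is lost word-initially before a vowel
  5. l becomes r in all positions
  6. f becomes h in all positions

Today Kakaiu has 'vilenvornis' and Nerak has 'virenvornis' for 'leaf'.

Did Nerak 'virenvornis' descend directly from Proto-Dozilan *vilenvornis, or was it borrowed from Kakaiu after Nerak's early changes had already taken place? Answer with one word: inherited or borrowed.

If inherited, *vilenvornis would pass through all of Nerak's changes:
Nerak: *vilenvornis
  vilenvornis → vilinvornis   [pre-nasal raising]
  vilinvornis → vilimvornis   [nasal place assimilation]
  vilimvornis (rule 3 does not apply)
  vilimvornis (rule 4 does not apply)
  vilimvornis → virimvornis   [unconditioned shift]
  virimvornis (rule 6 does not apply)
  giving Nerak virimvornis.
If borrowed from Kakaiu 'vilenvornis' after the early changes, it would undergo only the recent ones:
  rule 4 (glide loss): no change (vilenvornis)
  rule 5 (unconditioned shift): vilenvornis → virenvornis
  rule 6 (unconditioned shift): no change (virenvornis)
  ⇒ as a loan: virenvornis
Nerak 'virenvornis' matches the loan outcome 'virenvornis', not the inherited 'virimvornis' — it skipped the early Nerak changes, so it was borrowed from Kakaiu.

borrowed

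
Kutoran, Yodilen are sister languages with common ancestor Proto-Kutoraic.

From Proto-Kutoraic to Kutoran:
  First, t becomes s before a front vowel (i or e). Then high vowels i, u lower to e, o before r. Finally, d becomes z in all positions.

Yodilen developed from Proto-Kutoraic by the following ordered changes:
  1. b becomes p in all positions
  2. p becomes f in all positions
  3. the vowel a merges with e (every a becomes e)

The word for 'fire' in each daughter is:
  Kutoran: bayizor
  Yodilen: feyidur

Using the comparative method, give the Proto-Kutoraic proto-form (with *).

Position 6: Kutoran has o, Yodilen has u. Yodilen preserves u here (none of its changes turn any other segment into u), so the proto-segment is *u.
Position 1: Kutoran has b, Yodilen has f. Kutoran preserves b here (none of its changes turn any other segment into b), so the proto-segment is *b.
Position 5: Kutoran has z, Yodilen has d. Yodilen preserves d here (none of its changes turn any other segment into d), so the proto-segment is *d.
Verify the candidate proto-form against each daughter:
Kutoran: *bayidur > bayidor > bayizor  (by pre-rhotic lowering, unconditioned shift)
Yodilen: start from *bayidur.
  rule 1 (unconditioned shift): bayidur → payidur
  rule 2 (unconditioned shift): payidur → fayidur
  rule 3 (vowel merger): fayidur → feyidur
  ⇒ Yodilen feyidur
No other proto-form is consistent with every reflex, so the reconstruction is *bayidur.

*bayidur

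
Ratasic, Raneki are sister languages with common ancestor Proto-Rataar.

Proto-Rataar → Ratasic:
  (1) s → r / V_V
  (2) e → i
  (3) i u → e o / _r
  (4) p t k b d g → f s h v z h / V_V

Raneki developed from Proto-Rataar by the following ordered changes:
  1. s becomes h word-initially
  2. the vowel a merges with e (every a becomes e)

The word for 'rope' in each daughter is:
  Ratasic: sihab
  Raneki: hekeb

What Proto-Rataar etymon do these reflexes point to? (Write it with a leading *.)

*sekab

Position 2: Ratasic has i, Raneki has e. Taking the neighbouring segments as reconstructed: Ratasic i could go back to *e or *i; Raneki e could go back to *a or *e — the one source consistent with every daughter is *e.
Position 3: Ratasic has h, Raneki has k. Raneki preserves k here (none of its changes turn any other segment into k), so the proto-segment is *k.
Position 4: Ratasic has a, Raneki has e. Ratasic preserves a here (none of its changes turn any other segment into a), so the proto-segment is *a.
This points to *sekab. Verify forward in each daughter:
Ratasic: *sekab
  sekab (rule 1 does not apply)
  sekab → sikab   [vowel merger]
  sikab (rule 3 does not apply)
  sikab → sihab   [intervocalic lenition]
  giving Ratasic sihab.
Raneki: *sekab
  sekab → hekab   [debuccalisation]
  hekab → hekeb   [vowel merger]
  giving Raneki hekeb.
Only *sekab yields all of Ratasic sihab, Raneki hekeb.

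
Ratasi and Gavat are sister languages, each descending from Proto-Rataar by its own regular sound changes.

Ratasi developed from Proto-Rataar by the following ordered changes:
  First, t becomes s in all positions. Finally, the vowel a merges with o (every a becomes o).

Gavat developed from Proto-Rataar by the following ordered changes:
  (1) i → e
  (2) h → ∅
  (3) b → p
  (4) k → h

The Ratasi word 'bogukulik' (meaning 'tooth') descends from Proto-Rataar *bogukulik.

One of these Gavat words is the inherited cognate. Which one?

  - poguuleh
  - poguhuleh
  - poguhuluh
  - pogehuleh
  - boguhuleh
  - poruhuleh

Gavat: *bogukulik > bogukulek > pogukulek > poguhuleh  (by vowel merger, unconditioned shift, unconditioned shift)
Among the options, 'poguhuleh' alone shows every Gavat change applied in order.

poguhuleh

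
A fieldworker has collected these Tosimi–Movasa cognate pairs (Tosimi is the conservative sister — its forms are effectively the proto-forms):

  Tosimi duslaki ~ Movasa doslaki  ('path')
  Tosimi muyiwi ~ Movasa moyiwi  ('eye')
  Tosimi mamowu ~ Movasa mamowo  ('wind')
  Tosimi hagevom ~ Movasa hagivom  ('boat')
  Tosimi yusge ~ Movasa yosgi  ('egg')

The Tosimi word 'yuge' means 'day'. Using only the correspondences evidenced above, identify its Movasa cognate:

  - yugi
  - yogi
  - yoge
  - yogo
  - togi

duslaki ~ doslaki, muyiwi ~ moyiwi — Tosimi u corresponds to Movasa o after a consonant, before a consonant other than r, m, n, p, b, f, v.
yusge ~ yosgi — Tosimi e corresponds to Movasa i word-finally.
Applying these to Tosimi 'yuge':
  yuge → yoge   (u→o after a consonant, before a consonant other than r, m, n, p, b, f, v)
  yoge → yogi   (e→i word-finally)
So the Movasa cognate is 'yogi'.

yogi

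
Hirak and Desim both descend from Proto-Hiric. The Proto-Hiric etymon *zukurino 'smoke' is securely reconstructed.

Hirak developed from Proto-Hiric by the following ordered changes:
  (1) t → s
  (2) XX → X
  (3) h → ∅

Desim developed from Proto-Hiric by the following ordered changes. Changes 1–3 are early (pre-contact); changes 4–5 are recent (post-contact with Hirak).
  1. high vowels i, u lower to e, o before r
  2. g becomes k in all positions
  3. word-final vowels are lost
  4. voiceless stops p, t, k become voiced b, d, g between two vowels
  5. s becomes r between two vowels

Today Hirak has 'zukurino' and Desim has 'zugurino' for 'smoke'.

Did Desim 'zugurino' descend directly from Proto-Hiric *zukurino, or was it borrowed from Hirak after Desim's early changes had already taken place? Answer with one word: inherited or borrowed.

If inherited, *zukurino would pass through all of Desim's changes:
Desim: *zukurino
  zukurino → zukorino   [pre-rhotic lowering]
  zukorino (rule 2 does not apply)
  zukorino → zukorin   [apocope]
  zukorin → zugorin   [intervocalic voicing]
  zugorin (rule 5 does not apply)
  giving Desim zugorin.
If borrowed from Hirak 'zukurino' after the early changes, it would undergo only the recent ones:
  rule 4 (intervocalic voicing): zukurino → zugurino
  rule 5 (rhotacism): no change (zugurino)
  ⇒ as a loan: zugurino
Desim 'zugurino' matches the loan outcome 'zugurino', not the inherited 'zugorin' — it skipped the early Desim changes, so it was borrowed from Hirak.

borrowed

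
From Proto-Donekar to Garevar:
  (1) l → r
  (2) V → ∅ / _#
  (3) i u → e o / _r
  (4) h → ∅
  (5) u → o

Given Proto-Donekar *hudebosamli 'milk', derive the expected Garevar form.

Garevar: start from *hudebosamli.
  rule 1 (unconditioned shift): hudebosamli → hudebosamri
  rule 2 (apocope): hudebosamri → hudebosamr
  rule 3: no change — hudebosamr
  rule 4 (h-loss): hudebosamr → udebosamr
  rule 5 (vowel merger): udebosamr → odebosamr
  ⇒ Garevar odebosamr

odebosamr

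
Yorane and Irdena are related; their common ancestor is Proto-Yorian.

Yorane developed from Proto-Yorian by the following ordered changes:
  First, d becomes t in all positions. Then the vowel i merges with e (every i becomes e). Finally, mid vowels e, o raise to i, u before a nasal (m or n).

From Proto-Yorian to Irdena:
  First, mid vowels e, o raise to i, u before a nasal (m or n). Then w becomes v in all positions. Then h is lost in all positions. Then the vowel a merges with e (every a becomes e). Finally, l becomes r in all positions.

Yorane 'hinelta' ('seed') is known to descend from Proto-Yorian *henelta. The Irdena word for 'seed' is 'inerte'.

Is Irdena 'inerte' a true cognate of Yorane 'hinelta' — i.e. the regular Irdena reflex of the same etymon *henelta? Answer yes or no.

Derive the expected Irdena reflex of *henelta:
Irdena: *henelta > hinelta > inelta > inelte > inerte  (by pre-nasal raising, h-loss, vowel merger, unconditioned shift)
Irdena 'inerte' matches the regular reflex exactly, so the pair is cognate.

yes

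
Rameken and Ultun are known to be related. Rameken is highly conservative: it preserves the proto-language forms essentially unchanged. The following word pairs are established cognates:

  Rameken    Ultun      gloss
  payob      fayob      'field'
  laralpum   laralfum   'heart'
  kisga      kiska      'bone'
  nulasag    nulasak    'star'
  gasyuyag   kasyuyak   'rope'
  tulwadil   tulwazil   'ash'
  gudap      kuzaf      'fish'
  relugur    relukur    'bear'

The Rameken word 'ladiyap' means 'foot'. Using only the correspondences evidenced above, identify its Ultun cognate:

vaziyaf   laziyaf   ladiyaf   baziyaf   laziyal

tulwadil ~ tulwazil — Rameken d corresponds to Ultun z between vowels (before a front vowel).
gudap ~ kuzaf — Rameken p corresponds to Ultun f word-finally.
Applying these to Rameken 'ladiyap':
  ladiyap → laziyap   (d→z between vowels (before a front vowel))
  laziyap → laziyaf   (p→f word-finally)
So the Ultun cognate is 'laziyaf'.

laziyaf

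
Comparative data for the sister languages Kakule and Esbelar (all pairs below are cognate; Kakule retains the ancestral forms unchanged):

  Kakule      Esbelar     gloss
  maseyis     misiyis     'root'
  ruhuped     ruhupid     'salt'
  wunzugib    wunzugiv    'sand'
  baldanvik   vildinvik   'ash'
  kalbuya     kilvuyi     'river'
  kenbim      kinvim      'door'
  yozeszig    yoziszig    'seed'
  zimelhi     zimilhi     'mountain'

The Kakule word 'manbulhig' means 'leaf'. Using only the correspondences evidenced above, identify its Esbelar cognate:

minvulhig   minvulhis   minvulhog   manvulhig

minvulhig

baldanvik ~ vildinvik — Kakule a corresponds to Esbelar i after a consonant, before a nasal.
kalbuya ~ kilvuyi — Kakule b corresponds to Esbelar v after a consonant, before a back vowel.
Applying these to Kakule 'manbulhig':
  manbulhig → minbulhig   (a→i after a consonant, before a nasal)
  minbulhig → minvulhig   (b→v after a consonant, before a back vowel)
So the Esbelar cognate is 'minvulhig'.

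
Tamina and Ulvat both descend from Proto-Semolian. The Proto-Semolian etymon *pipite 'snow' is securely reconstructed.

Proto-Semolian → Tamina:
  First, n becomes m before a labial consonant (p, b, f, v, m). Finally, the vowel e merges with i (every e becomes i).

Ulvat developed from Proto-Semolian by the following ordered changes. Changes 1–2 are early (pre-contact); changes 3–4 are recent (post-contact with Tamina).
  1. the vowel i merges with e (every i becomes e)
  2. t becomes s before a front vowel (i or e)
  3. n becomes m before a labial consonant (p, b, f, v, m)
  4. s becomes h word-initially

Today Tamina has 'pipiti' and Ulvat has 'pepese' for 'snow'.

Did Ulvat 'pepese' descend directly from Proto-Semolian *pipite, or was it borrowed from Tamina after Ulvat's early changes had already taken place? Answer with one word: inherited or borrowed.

inherited

If inherited, *pipite would pass through all of Ulvat's changes:
Ulvat: *pipite
  pipite → pepete   [vowel merger]
  pepete → pepese   [palatalisation]
  pepese (rule 3 does not apply)
  pepese (rule 4 does not apply)
  giving Ulvat pepese.
If borrowed from Tamina 'pipiti' after the early changes, it would undergo only the recent ones:
  rule 3 (nasal place assimilation): no change (pipiti)
  rule 4 (debuccalisation): no change (pipiti)
  ⇒ as a loan: pipiti
Ulvat 'pepese' matches the inherited outcome exactly, so it is an inherited cognate, not a loan.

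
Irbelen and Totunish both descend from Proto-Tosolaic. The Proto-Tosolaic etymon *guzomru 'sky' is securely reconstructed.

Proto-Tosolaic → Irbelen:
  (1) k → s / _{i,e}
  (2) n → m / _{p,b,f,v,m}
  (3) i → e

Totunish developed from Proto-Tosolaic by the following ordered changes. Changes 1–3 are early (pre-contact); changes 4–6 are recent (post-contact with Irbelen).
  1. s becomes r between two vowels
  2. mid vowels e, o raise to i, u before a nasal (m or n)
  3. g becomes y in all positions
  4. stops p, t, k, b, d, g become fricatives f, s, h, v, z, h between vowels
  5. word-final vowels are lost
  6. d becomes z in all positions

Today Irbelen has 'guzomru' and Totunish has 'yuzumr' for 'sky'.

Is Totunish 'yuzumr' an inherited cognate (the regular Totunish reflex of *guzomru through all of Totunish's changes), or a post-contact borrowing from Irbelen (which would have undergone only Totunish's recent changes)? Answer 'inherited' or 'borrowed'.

inherited

If inherited, *guzomru would pass through all of Totunish's changes:
Totunish: *guzomru > guzumru > yuzumru > yuzumr  (by pre-nasal raising, unconditioned shift, apocope)
If borrowed from Irbelen 'guzomru' after the early changes, it would undergo only the recent ones:
  rule 4 (intervocalic lenition): no change (guzomru)
  rule 5 (apocope): guzomru → guzomr
  rule 6 (unconditioned shift): no change (guzomr)
  ⇒ as a loan: guzomr
Totunish 'yuzumr' matches the inherited outcome exactly, so it is an inherited cognate, not a loan.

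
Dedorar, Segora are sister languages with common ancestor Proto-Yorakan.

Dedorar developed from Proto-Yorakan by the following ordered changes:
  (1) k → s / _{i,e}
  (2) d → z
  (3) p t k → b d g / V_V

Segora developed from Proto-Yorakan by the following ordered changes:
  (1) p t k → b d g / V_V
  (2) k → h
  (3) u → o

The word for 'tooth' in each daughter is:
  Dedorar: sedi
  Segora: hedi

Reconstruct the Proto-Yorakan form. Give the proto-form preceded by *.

Position 3: Dedorar has d, Segora has d. In Dedorar, d can only continue *t, so the proto-segment is *t.
Position 1: Dedorar has s, Segora has h. Taking the neighbouring segments as reconstructed: Dedorar s could go back to *k or *s; Segora h could go back to *k or *h — the one source consistent with every daughter is *k.
Verify the candidate proto-form against each daughter:
Dedorar: *keti > seti > sedi  (by palatalisation, intervocalic voicing)
Segora: *keti > kedi > hedi  (by intervocalic voicing, unconditioned shift)
*keti is the unique common source.

*keti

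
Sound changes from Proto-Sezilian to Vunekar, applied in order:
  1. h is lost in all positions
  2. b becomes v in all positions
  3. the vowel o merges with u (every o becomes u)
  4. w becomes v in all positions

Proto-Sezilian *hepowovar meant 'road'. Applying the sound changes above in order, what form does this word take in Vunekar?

epuvuvar

Vunekar: start from *hepowovar.
  rule 1 (h-loss): hepowovar → epowovar
  rule 2: no change — epowovar
  rule 3 (vowel merger): epowovar → epuwuvar
  rule 4 (unconditioned shift): epuwuvar → epuvuvar
  ⇒ Vunekar epuvuvar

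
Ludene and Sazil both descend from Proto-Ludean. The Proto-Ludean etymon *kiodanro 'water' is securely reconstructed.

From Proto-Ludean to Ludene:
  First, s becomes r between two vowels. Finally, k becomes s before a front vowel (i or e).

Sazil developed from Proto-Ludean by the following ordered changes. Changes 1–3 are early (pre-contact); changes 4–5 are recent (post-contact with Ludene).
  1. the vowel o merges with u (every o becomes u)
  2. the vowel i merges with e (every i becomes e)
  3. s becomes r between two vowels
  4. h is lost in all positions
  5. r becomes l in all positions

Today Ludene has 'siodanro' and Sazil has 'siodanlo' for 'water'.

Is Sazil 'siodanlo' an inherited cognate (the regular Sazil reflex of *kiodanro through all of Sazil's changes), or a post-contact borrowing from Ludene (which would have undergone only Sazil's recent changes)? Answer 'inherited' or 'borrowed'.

If inherited, *kiodanro would pass through all of Sazil's changes:
Sazil: *kiodanro
  kiodanro → kiudanru   [vowel merger]
  kiudanru → keudanru   [vowel merger]
  keudanru (rule 3 does not apply)
  keudanru (rule 4 does not apply)
  keudanru → keudanlu   [unconditioned shift]
  giving Sazil keudanlu.
If borrowed from Ludene 'siodanro' after the early changes, it would undergo only the recent ones:
  rule 4 (h-loss): no change (siodanro)
  rule 5 (unconditioned shift): siodanro → siodanlo
  ⇒ as a loan: siodanlo
Sazil 'siodanlo' matches the loan outcome 'siodanlo', not the inherited 'keudanlu' — it skipped the early Sazil changes, so it was borrowed from Ludene.

borrowed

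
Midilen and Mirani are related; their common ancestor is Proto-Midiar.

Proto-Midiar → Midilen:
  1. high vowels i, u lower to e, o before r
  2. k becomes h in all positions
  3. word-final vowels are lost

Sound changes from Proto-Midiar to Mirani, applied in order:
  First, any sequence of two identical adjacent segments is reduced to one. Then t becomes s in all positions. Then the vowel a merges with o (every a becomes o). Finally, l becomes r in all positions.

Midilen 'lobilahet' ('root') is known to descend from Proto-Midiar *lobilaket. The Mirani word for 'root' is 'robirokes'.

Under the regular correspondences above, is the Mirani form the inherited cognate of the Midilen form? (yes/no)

yes

Derive the expected Mirani reflex of *lobilaket:
Mirani: *lobilaket
  lobilaket (rule 1 does not apply)
  lobilaket → lobilakes   [unconditioned shift]
  lobilakes → lobilokes   [vowel merger]
  lobilokes → robirokes   [unconditioned shift]
  giving Mirani robirokes.
Mirani 'robirokes' matches the regular reflex exactly, so the pair is cognate.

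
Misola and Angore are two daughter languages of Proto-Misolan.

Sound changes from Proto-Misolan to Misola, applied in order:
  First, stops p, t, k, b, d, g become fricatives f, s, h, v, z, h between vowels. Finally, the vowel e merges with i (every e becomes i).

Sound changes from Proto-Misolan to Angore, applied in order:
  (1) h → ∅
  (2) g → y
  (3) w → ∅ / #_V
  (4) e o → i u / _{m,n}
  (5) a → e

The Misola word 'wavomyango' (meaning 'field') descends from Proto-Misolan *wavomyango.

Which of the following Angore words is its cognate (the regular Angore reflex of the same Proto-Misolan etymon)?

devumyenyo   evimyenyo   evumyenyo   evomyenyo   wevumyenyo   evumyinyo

evumyenyo

Angore: *wavomyango
  wavomyango (rule 1 does not apply)
  wavomyango → wavomyanyo   [unconditioned shift]
  wavomyanyo → avomyanyo   [glide loss]
  avomyanyo → avumyanyo   [pre-nasal raising]
  avumyanyo → evumyenyo   [vowel merger]
  giving Angore evumyenyo.
The other candidates each miss or misapply at least one Angore change.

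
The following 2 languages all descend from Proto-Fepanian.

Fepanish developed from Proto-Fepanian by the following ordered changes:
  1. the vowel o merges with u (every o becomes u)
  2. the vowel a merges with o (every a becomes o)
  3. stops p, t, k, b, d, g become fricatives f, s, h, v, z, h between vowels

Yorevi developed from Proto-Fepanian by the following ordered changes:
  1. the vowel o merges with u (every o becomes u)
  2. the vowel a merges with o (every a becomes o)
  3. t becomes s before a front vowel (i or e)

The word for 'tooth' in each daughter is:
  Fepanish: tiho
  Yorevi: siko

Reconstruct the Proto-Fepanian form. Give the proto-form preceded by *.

Position 4: Fepanish has o, Yorevi has o. In Fepanish, o can only continue *a, so the proto-segment is *a.
Position 3: Fepanish has h, Yorevi has k. Yorevi preserves k here (none of its changes turn any other segment into k), so the proto-segment is *k.
Position 1: Fepanish has t, Yorevi has s. Fepanish preserves t here (none of its changes turn any other segment into t), so the proto-segment is *t.
Continuing position by position gives *tika; check it forward:
Fepanish: *tika
  tika (rule 1 does not apply)
  tika → tiko   [vowel merger]
  tiko → tiho   [intervocalic lenition]
  giving Fepanish tiho.
Yorevi: *tika
  tika (rule 1 does not apply)
  tika → tiko   [vowel merger]
  tiko → siko   [palatalisation]
  giving Yorevi siko.
*tika is the unique common source.

*tika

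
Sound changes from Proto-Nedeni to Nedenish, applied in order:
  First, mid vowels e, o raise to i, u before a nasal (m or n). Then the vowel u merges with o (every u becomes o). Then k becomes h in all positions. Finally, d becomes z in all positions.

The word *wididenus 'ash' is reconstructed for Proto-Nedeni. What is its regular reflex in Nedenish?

wizizinos

Nedenish: start from *wididenus.
  rule 1 (pre-nasal raising): wididenus → wididinus
  rule 2 (vowel merger): wididinus → wididinos
  rule 3: no change — wididinos
  rule 4 (unconditioned shift): wididinos → wizizinos
  ⇒ Nedenish wizizinos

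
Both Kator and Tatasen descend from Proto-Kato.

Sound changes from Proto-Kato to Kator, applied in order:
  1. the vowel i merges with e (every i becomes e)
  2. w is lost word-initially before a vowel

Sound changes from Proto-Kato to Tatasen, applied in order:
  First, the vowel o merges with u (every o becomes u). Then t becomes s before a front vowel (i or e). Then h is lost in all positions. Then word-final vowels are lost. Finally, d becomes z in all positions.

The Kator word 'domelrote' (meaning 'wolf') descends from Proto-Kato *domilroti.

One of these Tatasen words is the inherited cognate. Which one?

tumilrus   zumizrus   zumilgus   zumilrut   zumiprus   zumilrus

zumilrus

Tatasen: start from *domilroti.
  rule 1 (vowel merger): domilroti → dumilruti
  rule 2 (palatalisation): dumilruti → dumilrusi
  rule 3: no change — dumilrusi
  rule 4 (apocope): dumilrusi → dumilrus
  rule 5 (unconditioned shift): dumilrus → zumilrus
  ⇒ Tatasen zumilrus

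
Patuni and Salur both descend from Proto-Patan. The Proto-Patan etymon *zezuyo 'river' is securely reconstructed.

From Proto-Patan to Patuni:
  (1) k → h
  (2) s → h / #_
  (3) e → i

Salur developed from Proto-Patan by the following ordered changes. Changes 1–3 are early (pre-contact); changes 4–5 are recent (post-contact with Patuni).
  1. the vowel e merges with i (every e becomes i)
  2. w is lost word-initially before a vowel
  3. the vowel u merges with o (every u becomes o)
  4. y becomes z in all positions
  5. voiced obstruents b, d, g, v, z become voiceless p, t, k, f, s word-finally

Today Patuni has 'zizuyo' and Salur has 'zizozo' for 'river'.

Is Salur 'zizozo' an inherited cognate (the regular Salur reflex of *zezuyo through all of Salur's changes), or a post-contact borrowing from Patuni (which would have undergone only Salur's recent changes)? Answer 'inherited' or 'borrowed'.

If inherited, *zezuyo would pass through all of Salur's changes:
Salur: *zezuyo > zizuyo > zizoyo > zizozo  (by vowel merger, vowel merger, unconditioned shift)
If borrowed from Patuni 'zizuyo' after the early changes, it would undergo only the recent ones:
  rule 4 (unconditioned shift): zizuyo → zizuzo
  rule 5 (final devoicing): no change (zizuzo)
  ⇒ as a loan: zizuzo
Salur 'zizozo' matches the inherited outcome exactly, so it is an inherited cognate, not a loan.

inherited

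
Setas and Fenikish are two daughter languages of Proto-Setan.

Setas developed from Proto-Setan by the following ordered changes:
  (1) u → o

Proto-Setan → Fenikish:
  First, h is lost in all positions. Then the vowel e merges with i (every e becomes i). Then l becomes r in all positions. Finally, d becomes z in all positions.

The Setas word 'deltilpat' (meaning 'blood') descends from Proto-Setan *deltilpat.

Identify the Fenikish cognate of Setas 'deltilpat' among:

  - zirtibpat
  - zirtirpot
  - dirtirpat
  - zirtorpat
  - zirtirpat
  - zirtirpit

Fenikish: start from *deltilpat.
  rule 1: no change — deltilpat
  rule 2 (vowel merger): deltilpat → diltilpat
  rule 3 (unconditioned shift): diltilpat → dirtirpat
  rule 4 (unconditioned shift): dirtirpat → zirtirpat
  ⇒ Fenikish zirtirpat
Among the options, 'zirtirpat' alone shows every Fenikish change applied in order.

zirtirpat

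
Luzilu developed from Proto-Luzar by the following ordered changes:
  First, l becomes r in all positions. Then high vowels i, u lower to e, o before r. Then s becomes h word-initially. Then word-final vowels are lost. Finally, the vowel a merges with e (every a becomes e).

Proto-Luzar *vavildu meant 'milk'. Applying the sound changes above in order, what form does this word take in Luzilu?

Luzilu: *vavildu > vavirdu > vaverdu > vaverd > veverd  (by unconditioned shift, pre-rhotic lowering, apocope, vowel merger)

veverd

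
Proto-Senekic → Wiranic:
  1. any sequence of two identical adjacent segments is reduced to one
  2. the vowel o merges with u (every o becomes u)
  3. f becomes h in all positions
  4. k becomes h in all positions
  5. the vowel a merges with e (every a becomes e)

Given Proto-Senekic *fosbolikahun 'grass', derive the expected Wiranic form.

Wiranic: *fosbolikahun > fusbulikahun > husbulikahun > husbulihahun > husbulihehun  (by vowel merger, unconditioned shift, unconditioned shift, vowel merger)

husbulihehun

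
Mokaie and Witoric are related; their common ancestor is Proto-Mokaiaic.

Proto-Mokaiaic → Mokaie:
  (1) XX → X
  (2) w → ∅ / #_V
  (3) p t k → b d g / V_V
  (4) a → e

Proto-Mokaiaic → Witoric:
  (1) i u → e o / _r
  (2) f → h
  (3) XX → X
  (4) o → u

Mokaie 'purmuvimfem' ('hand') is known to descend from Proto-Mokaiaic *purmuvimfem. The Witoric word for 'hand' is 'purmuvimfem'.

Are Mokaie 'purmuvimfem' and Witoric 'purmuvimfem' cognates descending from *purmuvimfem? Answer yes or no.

no

Derive the expected Witoric reflex of *purmuvimfem:
Witoric: start from *purmuvimfem.
  rule 1 (pre-rhotic lowering): purmuvimfem → pormuvimfem
  rule 2 (unconditioned shift): pormuvimfem → pormuvimhem
  rule 3: no change — pormuvimhem
  rule 4 (vowel merger): pormuvimhem → purmuvimhem
  ⇒ Witoric purmuvimhem
The regular Witoric reflex would be 'purmuvimhem', but the attested form is 'purmuvimfem'. The correspondence is irregular, so they are not cognates (the Witoric form has a different source).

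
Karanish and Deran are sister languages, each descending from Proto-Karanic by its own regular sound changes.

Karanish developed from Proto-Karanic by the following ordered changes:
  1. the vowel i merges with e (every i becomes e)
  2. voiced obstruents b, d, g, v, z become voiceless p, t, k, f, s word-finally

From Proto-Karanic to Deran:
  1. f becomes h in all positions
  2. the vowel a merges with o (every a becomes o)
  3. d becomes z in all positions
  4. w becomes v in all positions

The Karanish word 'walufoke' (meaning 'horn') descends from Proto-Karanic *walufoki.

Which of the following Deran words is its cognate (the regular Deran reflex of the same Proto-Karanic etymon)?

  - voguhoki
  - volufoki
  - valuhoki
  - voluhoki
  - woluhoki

voluhoki

Deran: start from *walufoki.
  rule 1 (unconditioned shift): walufoki → waluhoki
  rule 2 (vowel merger): waluhoki → woluhoki
  rule 3: no change — woluhoki
  rule 4 (unconditioned shift): woluhoki → voluhoki
  ⇒ Deran voluhoki
Among the options, 'voluhoki' alone shows every Deran change applied in order.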